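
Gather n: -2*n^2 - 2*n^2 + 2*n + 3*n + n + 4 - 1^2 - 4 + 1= -4*n^2 + 6*n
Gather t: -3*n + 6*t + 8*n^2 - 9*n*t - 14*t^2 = 8*n^2 - 3*n - 14*t^2 + t*(6 - 9*n)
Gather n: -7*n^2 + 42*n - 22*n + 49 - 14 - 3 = -7*n^2 + 20*n + 32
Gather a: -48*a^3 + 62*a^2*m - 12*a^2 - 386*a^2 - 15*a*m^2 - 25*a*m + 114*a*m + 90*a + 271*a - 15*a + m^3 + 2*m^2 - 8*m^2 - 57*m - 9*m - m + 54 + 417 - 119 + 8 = -48*a^3 + a^2*(62*m - 398) + a*(-15*m^2 + 89*m + 346) + m^3 - 6*m^2 - 67*m + 360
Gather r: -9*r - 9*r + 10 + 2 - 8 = 4 - 18*r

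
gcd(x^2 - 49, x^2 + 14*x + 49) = x + 7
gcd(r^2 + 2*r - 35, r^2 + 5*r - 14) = r + 7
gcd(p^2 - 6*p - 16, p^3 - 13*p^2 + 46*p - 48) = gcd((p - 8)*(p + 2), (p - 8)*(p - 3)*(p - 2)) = p - 8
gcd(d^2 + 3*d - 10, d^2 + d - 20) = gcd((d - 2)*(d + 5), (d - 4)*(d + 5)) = d + 5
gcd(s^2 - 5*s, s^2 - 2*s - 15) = s - 5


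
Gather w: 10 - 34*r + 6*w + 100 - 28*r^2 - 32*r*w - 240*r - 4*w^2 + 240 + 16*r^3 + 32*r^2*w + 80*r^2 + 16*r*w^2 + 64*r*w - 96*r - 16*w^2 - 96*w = 16*r^3 + 52*r^2 - 370*r + w^2*(16*r - 20) + w*(32*r^2 + 32*r - 90) + 350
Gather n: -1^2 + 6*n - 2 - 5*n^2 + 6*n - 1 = -5*n^2 + 12*n - 4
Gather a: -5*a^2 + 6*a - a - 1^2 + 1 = -5*a^2 + 5*a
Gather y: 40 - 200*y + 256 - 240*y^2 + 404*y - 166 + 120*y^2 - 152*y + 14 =-120*y^2 + 52*y + 144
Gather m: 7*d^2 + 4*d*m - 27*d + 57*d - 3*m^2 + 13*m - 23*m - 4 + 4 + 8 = 7*d^2 + 30*d - 3*m^2 + m*(4*d - 10) + 8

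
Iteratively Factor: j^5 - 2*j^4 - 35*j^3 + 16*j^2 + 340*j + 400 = (j - 5)*(j^4 + 3*j^3 - 20*j^2 - 84*j - 80) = (j - 5)*(j + 2)*(j^3 + j^2 - 22*j - 40) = (j - 5)*(j + 2)*(j + 4)*(j^2 - 3*j - 10) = (j - 5)^2*(j + 2)*(j + 4)*(j + 2)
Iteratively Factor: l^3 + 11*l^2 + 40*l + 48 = (l + 3)*(l^2 + 8*l + 16) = (l + 3)*(l + 4)*(l + 4)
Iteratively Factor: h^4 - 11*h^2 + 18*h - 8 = (h - 1)*(h^3 + h^2 - 10*h + 8) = (h - 1)*(h + 4)*(h^2 - 3*h + 2) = (h - 1)^2*(h + 4)*(h - 2)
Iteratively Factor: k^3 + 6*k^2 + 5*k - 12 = (k + 4)*(k^2 + 2*k - 3) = (k - 1)*(k + 4)*(k + 3)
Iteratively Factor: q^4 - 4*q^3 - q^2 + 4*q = (q)*(q^3 - 4*q^2 - q + 4) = q*(q - 1)*(q^2 - 3*q - 4) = q*(q - 1)*(q + 1)*(q - 4)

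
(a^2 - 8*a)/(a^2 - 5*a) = (a - 8)/(a - 5)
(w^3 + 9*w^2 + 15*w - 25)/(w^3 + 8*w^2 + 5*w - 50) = (w - 1)/(w - 2)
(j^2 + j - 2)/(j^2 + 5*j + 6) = (j - 1)/(j + 3)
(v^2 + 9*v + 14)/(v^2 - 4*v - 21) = (v^2 + 9*v + 14)/(v^2 - 4*v - 21)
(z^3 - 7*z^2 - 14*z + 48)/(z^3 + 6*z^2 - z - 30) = (z - 8)/(z + 5)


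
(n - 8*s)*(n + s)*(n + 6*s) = n^3 - n^2*s - 50*n*s^2 - 48*s^3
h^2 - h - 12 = (h - 4)*(h + 3)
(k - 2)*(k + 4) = k^2 + 2*k - 8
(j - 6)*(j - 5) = j^2 - 11*j + 30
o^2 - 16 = (o - 4)*(o + 4)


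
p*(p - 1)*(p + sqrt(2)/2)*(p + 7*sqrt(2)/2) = p^4 - p^3 + 4*sqrt(2)*p^3 - 4*sqrt(2)*p^2 + 7*p^2/2 - 7*p/2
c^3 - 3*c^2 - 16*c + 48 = (c - 4)*(c - 3)*(c + 4)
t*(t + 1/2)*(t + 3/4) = t^3 + 5*t^2/4 + 3*t/8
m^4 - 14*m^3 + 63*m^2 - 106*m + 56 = (m - 7)*(m - 4)*(m - 2)*(m - 1)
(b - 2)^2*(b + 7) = b^3 + 3*b^2 - 24*b + 28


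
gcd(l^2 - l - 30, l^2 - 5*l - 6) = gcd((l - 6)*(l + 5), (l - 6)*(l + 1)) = l - 6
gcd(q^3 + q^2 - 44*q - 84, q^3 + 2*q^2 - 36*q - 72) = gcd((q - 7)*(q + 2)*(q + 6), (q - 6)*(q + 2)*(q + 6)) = q^2 + 8*q + 12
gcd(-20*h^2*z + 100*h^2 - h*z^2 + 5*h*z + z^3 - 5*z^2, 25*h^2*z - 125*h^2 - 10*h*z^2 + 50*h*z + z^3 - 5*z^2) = -5*h*z + 25*h + z^2 - 5*z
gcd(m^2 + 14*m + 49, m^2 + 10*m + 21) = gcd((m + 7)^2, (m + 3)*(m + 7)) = m + 7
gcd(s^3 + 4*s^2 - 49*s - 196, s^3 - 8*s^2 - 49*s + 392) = s^2 - 49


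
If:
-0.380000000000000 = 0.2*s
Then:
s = -1.90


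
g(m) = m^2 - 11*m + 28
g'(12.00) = 13.00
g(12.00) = 40.00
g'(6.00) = 1.00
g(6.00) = -2.00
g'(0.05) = -10.90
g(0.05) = 27.45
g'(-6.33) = -23.66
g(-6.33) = 137.70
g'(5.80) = 0.60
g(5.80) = -2.16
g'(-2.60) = -16.20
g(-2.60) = 63.36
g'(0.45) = -10.10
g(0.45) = 23.25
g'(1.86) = -7.28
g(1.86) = 11.00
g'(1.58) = -7.84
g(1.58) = 13.12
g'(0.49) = -10.02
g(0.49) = 22.85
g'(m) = 2*m - 11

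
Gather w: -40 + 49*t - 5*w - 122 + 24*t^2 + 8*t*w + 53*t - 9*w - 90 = 24*t^2 + 102*t + w*(8*t - 14) - 252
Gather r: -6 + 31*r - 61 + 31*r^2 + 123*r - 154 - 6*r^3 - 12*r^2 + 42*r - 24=-6*r^3 + 19*r^2 + 196*r - 245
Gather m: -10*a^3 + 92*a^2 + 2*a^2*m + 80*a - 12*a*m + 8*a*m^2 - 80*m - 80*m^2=-10*a^3 + 92*a^2 + 80*a + m^2*(8*a - 80) + m*(2*a^2 - 12*a - 80)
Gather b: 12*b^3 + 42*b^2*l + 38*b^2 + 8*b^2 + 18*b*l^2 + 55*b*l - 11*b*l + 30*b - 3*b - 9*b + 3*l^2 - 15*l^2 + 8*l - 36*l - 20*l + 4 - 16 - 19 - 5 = 12*b^3 + b^2*(42*l + 46) + b*(18*l^2 + 44*l + 18) - 12*l^2 - 48*l - 36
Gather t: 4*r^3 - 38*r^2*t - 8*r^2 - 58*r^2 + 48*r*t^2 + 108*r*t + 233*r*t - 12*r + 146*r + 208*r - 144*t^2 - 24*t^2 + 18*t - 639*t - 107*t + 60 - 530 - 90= 4*r^3 - 66*r^2 + 342*r + t^2*(48*r - 168) + t*(-38*r^2 + 341*r - 728) - 560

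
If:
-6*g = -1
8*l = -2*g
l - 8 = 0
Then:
No Solution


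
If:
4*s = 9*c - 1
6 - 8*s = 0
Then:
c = 4/9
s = 3/4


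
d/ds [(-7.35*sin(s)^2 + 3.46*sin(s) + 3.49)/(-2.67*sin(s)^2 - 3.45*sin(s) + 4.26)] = (34.5957*sin(s)^2 - 43.9854*sin(s) + 26.7801)*cos(s)/(7.1289*sin(s)^4 + 18.423*sin(s)^3 - 10.8459*sin(s)^2 - 29.394*sin(s) + 18.1476)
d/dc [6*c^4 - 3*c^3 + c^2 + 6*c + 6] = 24*c^3 - 9*c^2 + 2*c + 6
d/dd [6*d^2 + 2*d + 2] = 12*d + 2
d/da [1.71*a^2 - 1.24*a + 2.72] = 3.42*a - 1.24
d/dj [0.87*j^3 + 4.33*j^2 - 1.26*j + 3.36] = 2.61*j^2 + 8.66*j - 1.26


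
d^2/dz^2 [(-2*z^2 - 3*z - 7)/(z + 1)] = -12/(z^3 + 3*z^2 + 3*z + 1)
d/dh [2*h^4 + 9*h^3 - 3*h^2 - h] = 8*h^3 + 27*h^2 - 6*h - 1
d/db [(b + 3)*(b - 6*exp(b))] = b - (b + 3)*(6*exp(b) - 1) - 6*exp(b)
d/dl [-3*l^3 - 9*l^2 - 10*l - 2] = -9*l^2 - 18*l - 10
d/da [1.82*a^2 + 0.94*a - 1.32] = 3.64*a + 0.94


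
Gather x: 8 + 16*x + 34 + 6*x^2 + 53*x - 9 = 6*x^2 + 69*x + 33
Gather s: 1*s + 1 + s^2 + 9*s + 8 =s^2 + 10*s + 9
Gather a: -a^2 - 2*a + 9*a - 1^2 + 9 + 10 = -a^2 + 7*a + 18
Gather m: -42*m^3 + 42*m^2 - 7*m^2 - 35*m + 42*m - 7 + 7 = -42*m^3 + 35*m^2 + 7*m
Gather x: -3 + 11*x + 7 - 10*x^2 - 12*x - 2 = -10*x^2 - x + 2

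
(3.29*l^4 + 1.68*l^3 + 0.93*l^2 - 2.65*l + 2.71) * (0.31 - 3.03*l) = -9.9687*l^5 - 4.0705*l^4 - 2.2971*l^3 + 8.3178*l^2 - 9.0328*l + 0.8401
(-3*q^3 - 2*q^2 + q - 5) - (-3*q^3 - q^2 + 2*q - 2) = -q^2 - q - 3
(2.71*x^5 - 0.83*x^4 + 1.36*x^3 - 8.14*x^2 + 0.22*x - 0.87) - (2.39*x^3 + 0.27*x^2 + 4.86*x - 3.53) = 2.71*x^5 - 0.83*x^4 - 1.03*x^3 - 8.41*x^2 - 4.64*x + 2.66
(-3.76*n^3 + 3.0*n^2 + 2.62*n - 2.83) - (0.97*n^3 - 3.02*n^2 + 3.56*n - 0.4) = -4.73*n^3 + 6.02*n^2 - 0.94*n - 2.43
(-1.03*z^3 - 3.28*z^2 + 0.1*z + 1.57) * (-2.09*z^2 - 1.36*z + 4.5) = 2.1527*z^5 + 8.256*z^4 - 0.3832*z^3 - 18.1773*z^2 - 1.6852*z + 7.065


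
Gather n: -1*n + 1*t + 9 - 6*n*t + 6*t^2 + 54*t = n*(-6*t - 1) + 6*t^2 + 55*t + 9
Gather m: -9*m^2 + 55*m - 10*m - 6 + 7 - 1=-9*m^2 + 45*m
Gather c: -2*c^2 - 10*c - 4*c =-2*c^2 - 14*c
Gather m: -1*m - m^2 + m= -m^2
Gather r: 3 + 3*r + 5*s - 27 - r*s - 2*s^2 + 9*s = r*(3 - s) - 2*s^2 + 14*s - 24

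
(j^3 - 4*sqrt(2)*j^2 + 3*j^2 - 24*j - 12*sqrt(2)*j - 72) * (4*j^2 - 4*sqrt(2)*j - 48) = 4*j^5 - 20*sqrt(2)*j^4 + 12*j^4 - 112*j^3 - 60*sqrt(2)*j^3 - 336*j^2 + 288*sqrt(2)*j^2 + 1152*j + 864*sqrt(2)*j + 3456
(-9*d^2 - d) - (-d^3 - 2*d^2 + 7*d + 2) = d^3 - 7*d^2 - 8*d - 2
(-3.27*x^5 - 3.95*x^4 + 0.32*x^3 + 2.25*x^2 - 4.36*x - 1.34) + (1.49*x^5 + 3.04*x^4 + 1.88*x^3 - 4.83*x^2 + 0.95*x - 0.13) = -1.78*x^5 - 0.91*x^4 + 2.2*x^3 - 2.58*x^2 - 3.41*x - 1.47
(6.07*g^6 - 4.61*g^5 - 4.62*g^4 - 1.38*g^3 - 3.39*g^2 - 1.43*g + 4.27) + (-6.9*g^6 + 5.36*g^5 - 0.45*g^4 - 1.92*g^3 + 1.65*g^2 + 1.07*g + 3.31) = -0.83*g^6 + 0.75*g^5 - 5.07*g^4 - 3.3*g^3 - 1.74*g^2 - 0.36*g + 7.58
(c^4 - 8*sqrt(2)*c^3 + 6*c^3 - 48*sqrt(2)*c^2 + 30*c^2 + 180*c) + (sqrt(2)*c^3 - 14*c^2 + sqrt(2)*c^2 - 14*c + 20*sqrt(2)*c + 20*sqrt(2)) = c^4 - 7*sqrt(2)*c^3 + 6*c^3 - 47*sqrt(2)*c^2 + 16*c^2 + 20*sqrt(2)*c + 166*c + 20*sqrt(2)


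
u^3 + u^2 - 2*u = u*(u - 1)*(u + 2)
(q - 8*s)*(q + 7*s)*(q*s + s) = q^3*s - q^2*s^2 + q^2*s - 56*q*s^3 - q*s^2 - 56*s^3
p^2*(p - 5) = p^3 - 5*p^2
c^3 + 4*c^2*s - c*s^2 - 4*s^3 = (c - s)*(c + s)*(c + 4*s)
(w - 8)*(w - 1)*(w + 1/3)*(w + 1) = w^4 - 23*w^3/3 - 11*w^2/3 + 23*w/3 + 8/3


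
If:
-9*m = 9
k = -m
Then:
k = 1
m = -1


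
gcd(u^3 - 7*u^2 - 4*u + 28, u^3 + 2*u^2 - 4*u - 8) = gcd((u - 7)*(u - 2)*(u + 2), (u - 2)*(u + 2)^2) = u^2 - 4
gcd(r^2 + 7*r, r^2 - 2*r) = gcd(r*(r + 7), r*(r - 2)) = r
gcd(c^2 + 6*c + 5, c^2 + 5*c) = c + 5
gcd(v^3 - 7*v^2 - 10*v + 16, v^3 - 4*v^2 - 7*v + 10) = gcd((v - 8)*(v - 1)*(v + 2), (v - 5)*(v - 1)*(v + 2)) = v^2 + v - 2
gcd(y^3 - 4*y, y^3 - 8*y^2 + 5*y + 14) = y - 2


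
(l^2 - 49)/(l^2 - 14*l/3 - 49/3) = 3*(l + 7)/(3*l + 7)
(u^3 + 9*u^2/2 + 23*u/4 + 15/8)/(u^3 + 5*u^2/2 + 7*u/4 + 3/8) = (2*u + 5)/(2*u + 1)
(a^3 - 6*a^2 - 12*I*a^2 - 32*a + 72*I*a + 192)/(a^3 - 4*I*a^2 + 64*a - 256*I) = (a - 6)/(a + 8*I)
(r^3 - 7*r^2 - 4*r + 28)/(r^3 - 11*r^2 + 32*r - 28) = (r + 2)/(r - 2)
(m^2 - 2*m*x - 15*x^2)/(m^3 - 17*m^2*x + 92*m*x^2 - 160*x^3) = (m + 3*x)/(m^2 - 12*m*x + 32*x^2)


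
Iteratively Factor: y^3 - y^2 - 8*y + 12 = (y - 2)*(y^2 + y - 6) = (y - 2)^2*(y + 3)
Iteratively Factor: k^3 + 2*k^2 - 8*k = (k - 2)*(k^2 + 4*k) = k*(k - 2)*(k + 4)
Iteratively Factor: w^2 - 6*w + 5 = (w - 5)*(w - 1)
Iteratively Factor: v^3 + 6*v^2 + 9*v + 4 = (v + 4)*(v^2 + 2*v + 1) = (v + 1)*(v + 4)*(v + 1)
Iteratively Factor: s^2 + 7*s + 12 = (s + 4)*(s + 3)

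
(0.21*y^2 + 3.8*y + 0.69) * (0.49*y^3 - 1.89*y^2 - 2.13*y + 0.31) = 0.1029*y^5 + 1.4651*y^4 - 7.2912*y^3 - 9.333*y^2 - 0.2917*y + 0.2139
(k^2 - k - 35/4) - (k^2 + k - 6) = -2*k - 11/4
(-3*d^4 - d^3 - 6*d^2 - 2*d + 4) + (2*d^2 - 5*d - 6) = -3*d^4 - d^3 - 4*d^2 - 7*d - 2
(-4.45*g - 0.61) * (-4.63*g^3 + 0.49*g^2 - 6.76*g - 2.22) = 20.6035*g^4 + 0.6438*g^3 + 29.7831*g^2 + 14.0026*g + 1.3542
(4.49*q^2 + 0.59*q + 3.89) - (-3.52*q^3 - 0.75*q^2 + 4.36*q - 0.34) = 3.52*q^3 + 5.24*q^2 - 3.77*q + 4.23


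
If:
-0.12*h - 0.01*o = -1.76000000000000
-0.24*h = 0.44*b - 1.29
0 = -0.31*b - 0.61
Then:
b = -1.97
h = 8.98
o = 68.21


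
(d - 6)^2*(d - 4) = d^3 - 16*d^2 + 84*d - 144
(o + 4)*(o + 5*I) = o^2 + 4*o + 5*I*o + 20*I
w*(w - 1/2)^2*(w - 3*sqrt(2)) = w^4 - 3*sqrt(2)*w^3 - w^3 + w^2/4 + 3*sqrt(2)*w^2 - 3*sqrt(2)*w/4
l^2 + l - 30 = (l - 5)*(l + 6)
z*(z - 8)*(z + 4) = z^3 - 4*z^2 - 32*z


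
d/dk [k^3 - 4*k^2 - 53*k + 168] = 3*k^2 - 8*k - 53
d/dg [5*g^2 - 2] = 10*g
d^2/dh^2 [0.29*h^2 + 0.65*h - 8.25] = 0.580000000000000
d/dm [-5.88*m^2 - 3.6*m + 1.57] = -11.76*m - 3.6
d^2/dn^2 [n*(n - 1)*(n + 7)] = 6*n + 12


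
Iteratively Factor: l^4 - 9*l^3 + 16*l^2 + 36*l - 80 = (l - 2)*(l^3 - 7*l^2 + 2*l + 40) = (l - 5)*(l - 2)*(l^2 - 2*l - 8) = (l - 5)*(l - 4)*(l - 2)*(l + 2)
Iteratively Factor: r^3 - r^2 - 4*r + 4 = (r - 2)*(r^2 + r - 2) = (r - 2)*(r + 2)*(r - 1)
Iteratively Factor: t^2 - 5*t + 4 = (t - 1)*(t - 4)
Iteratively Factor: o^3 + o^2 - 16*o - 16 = (o + 1)*(o^2 - 16) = (o + 1)*(o + 4)*(o - 4)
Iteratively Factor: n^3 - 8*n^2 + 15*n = (n)*(n^2 - 8*n + 15) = n*(n - 3)*(n - 5)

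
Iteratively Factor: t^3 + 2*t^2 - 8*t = (t - 2)*(t^2 + 4*t) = (t - 2)*(t + 4)*(t)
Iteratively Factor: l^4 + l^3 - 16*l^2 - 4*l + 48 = (l + 4)*(l^3 - 3*l^2 - 4*l + 12) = (l - 2)*(l + 4)*(l^2 - l - 6) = (l - 3)*(l - 2)*(l + 4)*(l + 2)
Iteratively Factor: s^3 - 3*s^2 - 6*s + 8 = (s - 1)*(s^2 - 2*s - 8) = (s - 4)*(s - 1)*(s + 2)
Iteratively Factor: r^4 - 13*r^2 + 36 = (r - 3)*(r^3 + 3*r^2 - 4*r - 12) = (r - 3)*(r - 2)*(r^2 + 5*r + 6) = (r - 3)*(r - 2)*(r + 2)*(r + 3)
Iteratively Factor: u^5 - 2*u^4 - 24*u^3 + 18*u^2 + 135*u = (u + 3)*(u^4 - 5*u^3 - 9*u^2 + 45*u) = (u + 3)^2*(u^3 - 8*u^2 + 15*u) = (u - 3)*(u + 3)^2*(u^2 - 5*u) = (u - 5)*(u - 3)*(u + 3)^2*(u)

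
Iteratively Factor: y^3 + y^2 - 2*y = (y - 1)*(y^2 + 2*y) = (y - 1)*(y + 2)*(y)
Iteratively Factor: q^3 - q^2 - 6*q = (q - 3)*(q^2 + 2*q) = q*(q - 3)*(q + 2)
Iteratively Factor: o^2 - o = (o - 1)*(o)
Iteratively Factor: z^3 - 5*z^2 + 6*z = (z - 3)*(z^2 - 2*z) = (z - 3)*(z - 2)*(z)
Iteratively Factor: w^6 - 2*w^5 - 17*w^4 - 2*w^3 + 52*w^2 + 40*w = (w)*(w^5 - 2*w^4 - 17*w^3 - 2*w^2 + 52*w + 40) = w*(w + 1)*(w^4 - 3*w^3 - 14*w^2 + 12*w + 40) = w*(w + 1)*(w + 2)*(w^3 - 5*w^2 - 4*w + 20) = w*(w - 5)*(w + 1)*(w + 2)*(w^2 - 4) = w*(w - 5)*(w + 1)*(w + 2)^2*(w - 2)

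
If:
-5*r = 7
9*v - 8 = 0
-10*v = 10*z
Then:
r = -7/5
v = 8/9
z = -8/9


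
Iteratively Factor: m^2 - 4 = (m - 2)*(m + 2)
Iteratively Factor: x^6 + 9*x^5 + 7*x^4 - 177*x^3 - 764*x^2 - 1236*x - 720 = (x + 3)*(x^5 + 6*x^4 - 11*x^3 - 144*x^2 - 332*x - 240) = (x + 3)^2*(x^4 + 3*x^3 - 20*x^2 - 84*x - 80) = (x + 3)^2*(x + 4)*(x^3 - x^2 - 16*x - 20) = (x + 2)*(x + 3)^2*(x + 4)*(x^2 - 3*x - 10) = (x - 5)*(x + 2)*(x + 3)^2*(x + 4)*(x + 2)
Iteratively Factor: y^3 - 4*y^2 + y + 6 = (y + 1)*(y^2 - 5*y + 6) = (y - 2)*(y + 1)*(y - 3)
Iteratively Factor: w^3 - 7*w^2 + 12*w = (w - 3)*(w^2 - 4*w) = (w - 4)*(w - 3)*(w)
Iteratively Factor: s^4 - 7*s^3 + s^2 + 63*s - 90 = (s + 3)*(s^3 - 10*s^2 + 31*s - 30) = (s - 2)*(s + 3)*(s^2 - 8*s + 15) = (s - 3)*(s - 2)*(s + 3)*(s - 5)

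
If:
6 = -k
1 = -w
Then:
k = -6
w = -1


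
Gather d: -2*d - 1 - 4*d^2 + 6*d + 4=-4*d^2 + 4*d + 3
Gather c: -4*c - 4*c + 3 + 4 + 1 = 8 - 8*c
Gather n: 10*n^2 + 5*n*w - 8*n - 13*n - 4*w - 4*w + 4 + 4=10*n^2 + n*(5*w - 21) - 8*w + 8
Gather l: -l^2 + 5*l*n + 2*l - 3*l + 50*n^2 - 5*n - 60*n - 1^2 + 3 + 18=-l^2 + l*(5*n - 1) + 50*n^2 - 65*n + 20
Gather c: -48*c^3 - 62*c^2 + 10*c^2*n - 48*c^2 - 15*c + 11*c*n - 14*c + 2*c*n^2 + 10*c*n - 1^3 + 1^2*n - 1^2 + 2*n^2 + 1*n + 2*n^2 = -48*c^3 + c^2*(10*n - 110) + c*(2*n^2 + 21*n - 29) + 4*n^2 + 2*n - 2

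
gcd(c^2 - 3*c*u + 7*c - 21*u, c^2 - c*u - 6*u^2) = -c + 3*u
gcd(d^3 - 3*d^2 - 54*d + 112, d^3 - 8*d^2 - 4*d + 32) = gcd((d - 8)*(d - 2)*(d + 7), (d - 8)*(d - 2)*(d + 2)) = d^2 - 10*d + 16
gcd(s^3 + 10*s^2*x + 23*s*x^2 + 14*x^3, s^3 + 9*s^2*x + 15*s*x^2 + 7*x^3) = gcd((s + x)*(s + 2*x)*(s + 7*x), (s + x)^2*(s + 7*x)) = s^2 + 8*s*x + 7*x^2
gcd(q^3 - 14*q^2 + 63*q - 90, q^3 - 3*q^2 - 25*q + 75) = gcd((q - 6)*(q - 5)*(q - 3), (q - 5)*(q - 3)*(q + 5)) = q^2 - 8*q + 15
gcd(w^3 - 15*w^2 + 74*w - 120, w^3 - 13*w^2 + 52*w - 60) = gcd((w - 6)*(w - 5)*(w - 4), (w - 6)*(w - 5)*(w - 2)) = w^2 - 11*w + 30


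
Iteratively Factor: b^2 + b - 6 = (b - 2)*(b + 3)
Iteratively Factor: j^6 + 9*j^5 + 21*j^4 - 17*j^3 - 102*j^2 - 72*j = (j)*(j^5 + 9*j^4 + 21*j^3 - 17*j^2 - 102*j - 72) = j*(j + 3)*(j^4 + 6*j^3 + 3*j^2 - 26*j - 24) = j*(j + 3)^2*(j^3 + 3*j^2 - 6*j - 8) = j*(j + 3)^2*(j + 4)*(j^2 - j - 2) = j*(j + 1)*(j + 3)^2*(j + 4)*(j - 2)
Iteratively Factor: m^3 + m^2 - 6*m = (m)*(m^2 + m - 6) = m*(m + 3)*(m - 2)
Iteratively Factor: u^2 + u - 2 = (u + 2)*(u - 1)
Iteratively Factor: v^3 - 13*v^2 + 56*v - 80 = (v - 4)*(v^2 - 9*v + 20) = (v - 5)*(v - 4)*(v - 4)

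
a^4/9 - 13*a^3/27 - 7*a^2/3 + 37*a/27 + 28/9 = (a/3 + 1/3)*(a/3 + 1)*(a - 7)*(a - 4/3)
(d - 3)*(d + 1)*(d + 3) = d^3 + d^2 - 9*d - 9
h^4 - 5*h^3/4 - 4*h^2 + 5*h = h*(h - 2)*(h - 5/4)*(h + 2)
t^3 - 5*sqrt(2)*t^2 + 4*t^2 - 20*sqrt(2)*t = t*(t + 4)*(t - 5*sqrt(2))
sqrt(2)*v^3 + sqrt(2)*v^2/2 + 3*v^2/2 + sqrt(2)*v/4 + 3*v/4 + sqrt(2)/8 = (v + 1/2)*(v + sqrt(2)/2)*(sqrt(2)*v + 1/2)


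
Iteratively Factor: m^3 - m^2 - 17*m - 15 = (m + 1)*(m^2 - 2*m - 15) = (m - 5)*(m + 1)*(m + 3)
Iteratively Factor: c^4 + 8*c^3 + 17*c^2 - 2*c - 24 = (c + 3)*(c^3 + 5*c^2 + 2*c - 8) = (c - 1)*(c + 3)*(c^2 + 6*c + 8) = (c - 1)*(c + 2)*(c + 3)*(c + 4)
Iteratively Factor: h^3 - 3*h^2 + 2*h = (h)*(h^2 - 3*h + 2) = h*(h - 1)*(h - 2)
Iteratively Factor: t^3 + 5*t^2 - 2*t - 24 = (t - 2)*(t^2 + 7*t + 12) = (t - 2)*(t + 4)*(t + 3)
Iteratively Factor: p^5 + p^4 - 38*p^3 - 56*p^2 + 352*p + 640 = (p - 4)*(p^4 + 5*p^3 - 18*p^2 - 128*p - 160) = (p - 4)*(p + 4)*(p^3 + p^2 - 22*p - 40) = (p - 4)*(p + 4)^2*(p^2 - 3*p - 10) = (p - 4)*(p + 2)*(p + 4)^2*(p - 5)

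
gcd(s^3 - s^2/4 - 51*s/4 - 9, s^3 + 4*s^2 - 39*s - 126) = s + 3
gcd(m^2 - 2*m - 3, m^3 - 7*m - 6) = m^2 - 2*m - 3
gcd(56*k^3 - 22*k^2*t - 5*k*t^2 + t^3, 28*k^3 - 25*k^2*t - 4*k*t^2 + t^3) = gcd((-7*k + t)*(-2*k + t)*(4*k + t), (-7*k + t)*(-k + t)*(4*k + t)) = -28*k^2 - 3*k*t + t^2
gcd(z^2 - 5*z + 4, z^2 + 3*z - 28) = z - 4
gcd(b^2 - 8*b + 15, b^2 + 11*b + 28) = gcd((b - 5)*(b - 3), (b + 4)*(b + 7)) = 1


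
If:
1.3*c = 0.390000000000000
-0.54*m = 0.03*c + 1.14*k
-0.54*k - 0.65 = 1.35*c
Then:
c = 0.30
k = -1.95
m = 4.11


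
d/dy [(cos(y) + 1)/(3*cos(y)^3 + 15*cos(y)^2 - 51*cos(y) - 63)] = 2*(cos(y) + 2)*sin(y)/(3*(cos(y) - 3)^2*(cos(y) + 7)^2)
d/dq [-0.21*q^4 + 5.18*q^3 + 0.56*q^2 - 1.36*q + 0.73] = -0.84*q^3 + 15.54*q^2 + 1.12*q - 1.36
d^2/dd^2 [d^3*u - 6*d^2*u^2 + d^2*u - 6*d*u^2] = 2*u*(3*d - 6*u + 1)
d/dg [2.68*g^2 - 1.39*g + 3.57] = 5.36*g - 1.39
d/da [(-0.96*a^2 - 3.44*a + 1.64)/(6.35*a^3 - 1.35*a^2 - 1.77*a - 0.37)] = (6.096*a^4 + 43.688*a^3 - 34.1868*a^2 + 5.1384*a + 4.1756)/(40.3225*a^6 - 17.145*a^5 - 20.6565*a^4 + 0.080000000000001*a^3 + 4.1319*a^2 + 1.3098*a + 0.1369)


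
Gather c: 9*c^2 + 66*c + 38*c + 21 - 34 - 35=9*c^2 + 104*c - 48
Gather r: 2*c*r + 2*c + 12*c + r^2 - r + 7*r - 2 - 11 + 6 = 14*c + r^2 + r*(2*c + 6) - 7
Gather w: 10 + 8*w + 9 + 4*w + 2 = 12*w + 21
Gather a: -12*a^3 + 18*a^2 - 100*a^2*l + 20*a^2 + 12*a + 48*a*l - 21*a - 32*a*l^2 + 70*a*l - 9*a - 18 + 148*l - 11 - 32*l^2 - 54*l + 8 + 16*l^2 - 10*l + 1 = -12*a^3 + a^2*(38 - 100*l) + a*(-32*l^2 + 118*l - 18) - 16*l^2 + 84*l - 20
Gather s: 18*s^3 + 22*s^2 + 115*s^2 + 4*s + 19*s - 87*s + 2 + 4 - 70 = 18*s^3 + 137*s^2 - 64*s - 64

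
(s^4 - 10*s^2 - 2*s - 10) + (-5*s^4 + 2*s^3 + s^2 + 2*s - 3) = -4*s^4 + 2*s^3 - 9*s^2 - 13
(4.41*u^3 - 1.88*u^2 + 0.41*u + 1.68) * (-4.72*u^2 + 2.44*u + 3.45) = -20.8152*u^5 + 19.634*u^4 + 8.6921*u^3 - 13.4152*u^2 + 5.5137*u + 5.796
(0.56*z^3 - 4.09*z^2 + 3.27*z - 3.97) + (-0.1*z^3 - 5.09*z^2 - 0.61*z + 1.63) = 0.46*z^3 - 9.18*z^2 + 2.66*z - 2.34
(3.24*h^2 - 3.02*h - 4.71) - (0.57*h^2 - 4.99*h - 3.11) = 2.67*h^2 + 1.97*h - 1.6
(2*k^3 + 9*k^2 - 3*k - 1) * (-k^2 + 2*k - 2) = -2*k^5 - 5*k^4 + 17*k^3 - 23*k^2 + 4*k + 2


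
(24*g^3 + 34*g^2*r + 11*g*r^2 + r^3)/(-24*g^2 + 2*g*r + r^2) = (4*g^2 + 5*g*r + r^2)/(-4*g + r)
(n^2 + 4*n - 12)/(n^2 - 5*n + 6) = (n + 6)/(n - 3)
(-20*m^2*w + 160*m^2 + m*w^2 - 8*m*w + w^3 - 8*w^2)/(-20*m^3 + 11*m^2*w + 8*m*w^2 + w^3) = (-4*m*w + 32*m + w^2 - 8*w)/(-4*m^2 + 3*m*w + w^2)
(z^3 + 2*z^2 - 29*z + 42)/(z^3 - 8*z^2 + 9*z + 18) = (z^2 + 5*z - 14)/(z^2 - 5*z - 6)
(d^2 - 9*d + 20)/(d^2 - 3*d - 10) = (d - 4)/(d + 2)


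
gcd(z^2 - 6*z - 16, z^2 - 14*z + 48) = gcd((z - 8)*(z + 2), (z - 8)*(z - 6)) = z - 8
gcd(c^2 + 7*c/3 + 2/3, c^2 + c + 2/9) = c + 1/3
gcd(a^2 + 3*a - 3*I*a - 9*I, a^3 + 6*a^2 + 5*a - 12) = a + 3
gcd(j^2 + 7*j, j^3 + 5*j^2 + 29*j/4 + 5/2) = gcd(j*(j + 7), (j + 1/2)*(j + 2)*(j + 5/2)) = 1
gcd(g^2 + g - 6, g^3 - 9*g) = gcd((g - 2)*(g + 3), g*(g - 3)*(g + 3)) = g + 3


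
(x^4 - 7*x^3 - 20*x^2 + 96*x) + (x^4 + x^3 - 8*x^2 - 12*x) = 2*x^4 - 6*x^3 - 28*x^2 + 84*x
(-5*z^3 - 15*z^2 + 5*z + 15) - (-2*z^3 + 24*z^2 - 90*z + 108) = -3*z^3 - 39*z^2 + 95*z - 93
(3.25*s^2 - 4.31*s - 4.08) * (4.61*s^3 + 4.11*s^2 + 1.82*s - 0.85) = 14.9825*s^5 - 6.5116*s^4 - 30.6079*s^3 - 27.3755*s^2 - 3.7621*s + 3.468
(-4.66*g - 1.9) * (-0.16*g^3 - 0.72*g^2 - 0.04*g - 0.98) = 0.7456*g^4 + 3.6592*g^3 + 1.5544*g^2 + 4.6428*g + 1.862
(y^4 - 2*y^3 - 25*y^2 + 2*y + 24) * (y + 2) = y^5 - 29*y^3 - 48*y^2 + 28*y + 48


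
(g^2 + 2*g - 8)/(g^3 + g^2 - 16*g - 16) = (g - 2)/(g^2 - 3*g - 4)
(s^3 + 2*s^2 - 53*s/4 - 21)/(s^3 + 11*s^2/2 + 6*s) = (s - 7/2)/s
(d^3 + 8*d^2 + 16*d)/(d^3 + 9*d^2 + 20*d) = (d + 4)/(d + 5)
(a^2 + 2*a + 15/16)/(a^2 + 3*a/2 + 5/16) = (4*a + 3)/(4*a + 1)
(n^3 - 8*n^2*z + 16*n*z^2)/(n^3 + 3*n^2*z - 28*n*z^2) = (n - 4*z)/(n + 7*z)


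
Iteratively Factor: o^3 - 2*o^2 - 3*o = (o)*(o^2 - 2*o - 3) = o*(o - 3)*(o + 1)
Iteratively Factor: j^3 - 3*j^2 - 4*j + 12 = (j - 2)*(j^2 - j - 6) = (j - 3)*(j - 2)*(j + 2)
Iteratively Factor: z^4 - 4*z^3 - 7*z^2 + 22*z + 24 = (z + 1)*(z^3 - 5*z^2 - 2*z + 24) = (z + 1)*(z + 2)*(z^2 - 7*z + 12) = (z - 4)*(z + 1)*(z + 2)*(z - 3)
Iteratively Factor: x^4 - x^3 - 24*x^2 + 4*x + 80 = (x + 4)*(x^3 - 5*x^2 - 4*x + 20) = (x - 2)*(x + 4)*(x^2 - 3*x - 10) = (x - 5)*(x - 2)*(x + 4)*(x + 2)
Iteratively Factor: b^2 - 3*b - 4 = (b + 1)*(b - 4)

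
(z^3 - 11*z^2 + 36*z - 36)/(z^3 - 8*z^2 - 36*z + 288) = (z^2 - 5*z + 6)/(z^2 - 2*z - 48)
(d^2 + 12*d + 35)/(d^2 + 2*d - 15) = (d + 7)/(d - 3)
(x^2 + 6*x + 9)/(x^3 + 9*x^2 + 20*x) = (x^2 + 6*x + 9)/(x*(x^2 + 9*x + 20))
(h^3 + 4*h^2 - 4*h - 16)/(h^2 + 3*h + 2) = (h^2 + 2*h - 8)/(h + 1)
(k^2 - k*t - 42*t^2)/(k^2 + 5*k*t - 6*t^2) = (-k + 7*t)/(-k + t)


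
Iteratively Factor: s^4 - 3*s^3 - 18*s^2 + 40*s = (s)*(s^3 - 3*s^2 - 18*s + 40) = s*(s + 4)*(s^2 - 7*s + 10) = s*(s - 2)*(s + 4)*(s - 5)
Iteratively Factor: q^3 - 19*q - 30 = (q + 3)*(q^2 - 3*q - 10) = (q - 5)*(q + 3)*(q + 2)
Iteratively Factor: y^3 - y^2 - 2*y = (y + 1)*(y^2 - 2*y) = (y - 2)*(y + 1)*(y)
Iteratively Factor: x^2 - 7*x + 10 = (x - 2)*(x - 5)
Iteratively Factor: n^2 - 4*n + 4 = (n - 2)*(n - 2)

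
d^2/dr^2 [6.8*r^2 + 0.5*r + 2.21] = 13.6000000000000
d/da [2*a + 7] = 2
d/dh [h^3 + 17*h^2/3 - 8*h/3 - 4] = 3*h^2 + 34*h/3 - 8/3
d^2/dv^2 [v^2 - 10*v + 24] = 2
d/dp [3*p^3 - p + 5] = 9*p^2 - 1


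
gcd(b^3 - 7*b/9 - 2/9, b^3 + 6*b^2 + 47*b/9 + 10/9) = b^2 + b + 2/9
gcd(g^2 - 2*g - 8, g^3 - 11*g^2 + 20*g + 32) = g - 4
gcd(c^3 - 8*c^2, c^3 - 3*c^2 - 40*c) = c^2 - 8*c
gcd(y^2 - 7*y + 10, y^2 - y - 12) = 1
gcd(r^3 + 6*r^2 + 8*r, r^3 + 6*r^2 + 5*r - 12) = r + 4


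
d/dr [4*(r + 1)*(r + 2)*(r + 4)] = 12*r^2 + 56*r + 56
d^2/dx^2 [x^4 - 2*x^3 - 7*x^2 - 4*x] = 12*x^2 - 12*x - 14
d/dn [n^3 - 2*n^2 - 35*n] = 3*n^2 - 4*n - 35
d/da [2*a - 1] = 2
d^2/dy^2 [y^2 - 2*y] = 2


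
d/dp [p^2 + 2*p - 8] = 2*p + 2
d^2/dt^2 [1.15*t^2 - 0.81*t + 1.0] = 2.30000000000000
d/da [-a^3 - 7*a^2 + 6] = a*(-3*a - 14)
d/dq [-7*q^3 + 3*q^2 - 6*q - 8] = -21*q^2 + 6*q - 6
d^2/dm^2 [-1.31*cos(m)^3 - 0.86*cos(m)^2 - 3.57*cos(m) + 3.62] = 4.5525*cos(m) + 1.72*cos(2*m) + 2.9475*cos(3*m)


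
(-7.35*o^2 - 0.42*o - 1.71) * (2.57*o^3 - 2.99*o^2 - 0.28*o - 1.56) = -18.8895*o^5 + 20.8971*o^4 - 1.0809*o^3 + 16.6965*o^2 + 1.134*o + 2.6676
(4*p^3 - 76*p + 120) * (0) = 0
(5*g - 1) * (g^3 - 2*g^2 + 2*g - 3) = 5*g^4 - 11*g^3 + 12*g^2 - 17*g + 3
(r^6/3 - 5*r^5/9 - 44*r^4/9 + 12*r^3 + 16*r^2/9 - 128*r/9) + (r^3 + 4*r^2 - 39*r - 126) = r^6/3 - 5*r^5/9 - 44*r^4/9 + 13*r^3 + 52*r^2/9 - 479*r/9 - 126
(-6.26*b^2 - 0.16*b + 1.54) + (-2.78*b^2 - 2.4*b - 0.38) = -9.04*b^2 - 2.56*b + 1.16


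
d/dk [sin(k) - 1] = cos(k)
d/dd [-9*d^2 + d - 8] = 1 - 18*d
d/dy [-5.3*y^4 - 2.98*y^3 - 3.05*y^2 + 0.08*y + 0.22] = -21.2*y^3 - 8.94*y^2 - 6.1*y + 0.08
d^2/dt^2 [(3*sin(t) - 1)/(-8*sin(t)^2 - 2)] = (48*sin(t)^5 - 64*sin(t)^4 - 168*sin(t)^3 + 112*sin(t)^2 + 75*sin(t) - 8)/(2*(4*sin(t)^2 + 1)^3)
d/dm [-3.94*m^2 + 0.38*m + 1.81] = 0.38 - 7.88*m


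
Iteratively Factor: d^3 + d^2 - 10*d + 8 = (d + 4)*(d^2 - 3*d + 2) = (d - 2)*(d + 4)*(d - 1)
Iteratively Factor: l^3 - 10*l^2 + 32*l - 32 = (l - 4)*(l^2 - 6*l + 8) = (l - 4)^2*(l - 2)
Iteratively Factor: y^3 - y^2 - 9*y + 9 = (y - 1)*(y^2 - 9) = (y - 3)*(y - 1)*(y + 3)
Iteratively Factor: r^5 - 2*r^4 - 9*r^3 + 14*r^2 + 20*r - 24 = (r - 3)*(r^4 + r^3 - 6*r^2 - 4*r + 8) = (r - 3)*(r + 2)*(r^3 - r^2 - 4*r + 4) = (r - 3)*(r + 2)^2*(r^2 - 3*r + 2) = (r - 3)*(r - 1)*(r + 2)^2*(r - 2)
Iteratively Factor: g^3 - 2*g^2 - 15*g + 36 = (g - 3)*(g^2 + g - 12) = (g - 3)*(g + 4)*(g - 3)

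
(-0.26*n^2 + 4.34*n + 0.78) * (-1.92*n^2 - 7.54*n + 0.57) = 0.4992*n^4 - 6.3724*n^3 - 34.3694*n^2 - 3.4074*n + 0.4446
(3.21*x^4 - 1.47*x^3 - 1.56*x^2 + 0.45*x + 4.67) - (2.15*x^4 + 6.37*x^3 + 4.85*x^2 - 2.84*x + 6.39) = 1.06*x^4 - 7.84*x^3 - 6.41*x^2 + 3.29*x - 1.72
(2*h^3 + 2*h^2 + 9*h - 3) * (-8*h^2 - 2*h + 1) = -16*h^5 - 20*h^4 - 74*h^3 + 8*h^2 + 15*h - 3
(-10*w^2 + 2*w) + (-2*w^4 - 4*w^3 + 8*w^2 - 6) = -2*w^4 - 4*w^3 - 2*w^2 + 2*w - 6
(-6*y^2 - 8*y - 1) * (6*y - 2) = -36*y^3 - 36*y^2 + 10*y + 2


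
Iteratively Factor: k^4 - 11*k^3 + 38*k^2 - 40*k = (k)*(k^3 - 11*k^2 + 38*k - 40) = k*(k - 2)*(k^2 - 9*k + 20) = k*(k - 4)*(k - 2)*(k - 5)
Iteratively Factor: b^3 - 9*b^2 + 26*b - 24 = (b - 2)*(b^2 - 7*b + 12) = (b - 3)*(b - 2)*(b - 4)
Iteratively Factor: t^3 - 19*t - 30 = (t + 2)*(t^2 - 2*t - 15) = (t + 2)*(t + 3)*(t - 5)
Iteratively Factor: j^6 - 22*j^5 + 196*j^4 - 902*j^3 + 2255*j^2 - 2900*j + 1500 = (j - 5)*(j^5 - 17*j^4 + 111*j^3 - 347*j^2 + 520*j - 300) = (j - 5)^2*(j^4 - 12*j^3 + 51*j^2 - 92*j + 60) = (j - 5)^3*(j^3 - 7*j^2 + 16*j - 12) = (j - 5)^3*(j - 2)*(j^2 - 5*j + 6) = (j - 5)^3*(j - 2)^2*(j - 3)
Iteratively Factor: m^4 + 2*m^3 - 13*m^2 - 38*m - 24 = (m + 3)*(m^3 - m^2 - 10*m - 8) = (m + 1)*(m + 3)*(m^2 - 2*m - 8) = (m - 4)*(m + 1)*(m + 3)*(m + 2)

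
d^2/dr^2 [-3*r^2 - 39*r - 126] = -6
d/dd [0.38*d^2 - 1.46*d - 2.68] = 0.76*d - 1.46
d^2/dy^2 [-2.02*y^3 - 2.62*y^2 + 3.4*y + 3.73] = -12.12*y - 5.24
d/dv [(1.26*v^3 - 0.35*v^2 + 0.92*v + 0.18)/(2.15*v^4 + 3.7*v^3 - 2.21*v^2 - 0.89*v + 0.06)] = (-2.709*v^6 + 1.505*v^5 - 7.4236*v^4 - 10.5988*v^3 + 0.573499999999999*v^2 + 0.7536*v + 0.2154)/(4.6225*v^8 + 15.91*v^7 + 4.187*v^6 - 20.181*v^5 - 1.4439*v^4 + 4.3778*v^3 + 0.5269*v^2 - 0.1068*v + 0.0036)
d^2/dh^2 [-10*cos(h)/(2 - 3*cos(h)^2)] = -10*(-9*sin(h)^4 + 36*sin(h)^2 + 5)*cos(h)/(3*sin(h)^2 - 1)^3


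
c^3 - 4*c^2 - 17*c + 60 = (c - 5)*(c - 3)*(c + 4)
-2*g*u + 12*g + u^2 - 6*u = (-2*g + u)*(u - 6)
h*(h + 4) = h^2 + 4*h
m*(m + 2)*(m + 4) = m^3 + 6*m^2 + 8*m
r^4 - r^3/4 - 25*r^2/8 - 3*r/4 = r*(r - 2)*(r + 1/4)*(r + 3/2)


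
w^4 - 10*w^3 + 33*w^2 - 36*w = w*(w - 4)*(w - 3)^2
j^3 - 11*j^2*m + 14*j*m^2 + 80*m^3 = (j - 8*m)*(j - 5*m)*(j + 2*m)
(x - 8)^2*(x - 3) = x^3 - 19*x^2 + 112*x - 192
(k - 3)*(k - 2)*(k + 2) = k^3 - 3*k^2 - 4*k + 12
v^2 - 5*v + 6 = (v - 3)*(v - 2)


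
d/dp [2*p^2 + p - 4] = 4*p + 1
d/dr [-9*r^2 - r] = -18*r - 1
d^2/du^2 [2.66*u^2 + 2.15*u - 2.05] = 5.32000000000000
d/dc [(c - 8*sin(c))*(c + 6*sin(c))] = -2*c*cos(c) + 2*c - 2*sin(c) - 48*sin(2*c)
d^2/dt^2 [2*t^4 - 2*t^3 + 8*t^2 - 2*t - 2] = 24*t^2 - 12*t + 16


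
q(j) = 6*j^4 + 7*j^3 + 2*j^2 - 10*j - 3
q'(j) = 24*j^3 + 21*j^2 + 4*j - 10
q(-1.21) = 12.49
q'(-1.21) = -26.61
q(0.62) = -5.88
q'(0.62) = 6.27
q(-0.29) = -0.06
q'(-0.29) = -9.98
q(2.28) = 229.70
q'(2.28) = 392.74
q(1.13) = 8.14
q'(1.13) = 55.96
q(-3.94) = 1085.20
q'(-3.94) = -1167.68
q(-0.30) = 0.04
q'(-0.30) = -9.96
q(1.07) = 5.03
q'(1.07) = 47.72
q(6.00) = 9297.00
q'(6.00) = 5954.00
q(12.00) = 136677.00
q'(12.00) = 44534.00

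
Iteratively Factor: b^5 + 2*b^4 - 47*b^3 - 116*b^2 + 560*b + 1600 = (b - 5)*(b^4 + 7*b^3 - 12*b^2 - 176*b - 320) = (b - 5)*(b + 4)*(b^3 + 3*b^2 - 24*b - 80) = (b - 5)*(b + 4)^2*(b^2 - b - 20) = (b - 5)^2*(b + 4)^2*(b + 4)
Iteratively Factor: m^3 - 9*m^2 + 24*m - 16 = (m - 1)*(m^2 - 8*m + 16) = (m - 4)*(m - 1)*(m - 4)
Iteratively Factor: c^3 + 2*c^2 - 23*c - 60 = (c - 5)*(c^2 + 7*c + 12) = (c - 5)*(c + 4)*(c + 3)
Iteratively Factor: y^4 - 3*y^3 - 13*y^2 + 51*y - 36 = (y - 3)*(y^3 - 13*y + 12) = (y - 3)*(y - 1)*(y^2 + y - 12) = (y - 3)*(y - 1)*(y + 4)*(y - 3)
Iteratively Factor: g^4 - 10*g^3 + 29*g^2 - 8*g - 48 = (g - 4)*(g^3 - 6*g^2 + 5*g + 12) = (g - 4)^2*(g^2 - 2*g - 3) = (g - 4)^2*(g + 1)*(g - 3)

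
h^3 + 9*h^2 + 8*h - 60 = (h - 2)*(h + 5)*(h + 6)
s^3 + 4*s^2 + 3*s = s*(s + 1)*(s + 3)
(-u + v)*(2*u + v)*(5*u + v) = -10*u^3 + 3*u^2*v + 6*u*v^2 + v^3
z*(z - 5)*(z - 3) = z^3 - 8*z^2 + 15*z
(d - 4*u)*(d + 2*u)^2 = d^3 - 12*d*u^2 - 16*u^3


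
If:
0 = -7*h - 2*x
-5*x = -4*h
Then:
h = 0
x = 0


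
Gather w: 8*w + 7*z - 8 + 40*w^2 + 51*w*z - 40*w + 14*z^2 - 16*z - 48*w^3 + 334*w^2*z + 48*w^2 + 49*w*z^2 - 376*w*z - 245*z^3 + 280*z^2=-48*w^3 + w^2*(334*z + 88) + w*(49*z^2 - 325*z - 32) - 245*z^3 + 294*z^2 - 9*z - 8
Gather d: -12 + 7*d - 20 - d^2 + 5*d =-d^2 + 12*d - 32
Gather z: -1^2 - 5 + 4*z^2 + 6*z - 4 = 4*z^2 + 6*z - 10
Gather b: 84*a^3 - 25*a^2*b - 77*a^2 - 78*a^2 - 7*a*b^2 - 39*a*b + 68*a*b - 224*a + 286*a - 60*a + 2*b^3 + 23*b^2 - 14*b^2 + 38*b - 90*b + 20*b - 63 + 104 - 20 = 84*a^3 - 155*a^2 + 2*a + 2*b^3 + b^2*(9 - 7*a) + b*(-25*a^2 + 29*a - 32) + 21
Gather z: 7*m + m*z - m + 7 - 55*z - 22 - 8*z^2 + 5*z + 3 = 6*m - 8*z^2 + z*(m - 50) - 12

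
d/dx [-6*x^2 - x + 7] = -12*x - 1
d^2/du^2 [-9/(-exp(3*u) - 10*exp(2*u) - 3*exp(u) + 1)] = 9*(2*(3*exp(2*u) + 20*exp(u) + 3)^2*exp(u) - (9*exp(2*u) + 40*exp(u) + 3)*(exp(3*u) + 10*exp(2*u) + 3*exp(u) - 1))*exp(u)/(exp(3*u) + 10*exp(2*u) + 3*exp(u) - 1)^3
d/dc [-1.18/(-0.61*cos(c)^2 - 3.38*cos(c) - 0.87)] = (1.4396*cos(c) + 3.9884)*sin(c)/(0.61*cos(c)^2 + 3.38*cos(c) + 0.87)^2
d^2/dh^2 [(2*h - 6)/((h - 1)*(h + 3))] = 4*(h^3 - 9*h^2 - 9*h - 15)/(h^6 + 6*h^5 + 3*h^4 - 28*h^3 - 9*h^2 + 54*h - 27)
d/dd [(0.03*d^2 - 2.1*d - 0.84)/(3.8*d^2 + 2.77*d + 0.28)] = (8.0631*d^2 + 6.4008*d + 1.7388)/(14.44*d^4 + 21.052*d^3 + 9.8009*d^2 + 1.5512*d + 0.0784)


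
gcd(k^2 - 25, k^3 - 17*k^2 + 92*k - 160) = k - 5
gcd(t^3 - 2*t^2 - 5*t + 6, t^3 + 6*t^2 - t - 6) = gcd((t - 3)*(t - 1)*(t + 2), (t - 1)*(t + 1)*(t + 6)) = t - 1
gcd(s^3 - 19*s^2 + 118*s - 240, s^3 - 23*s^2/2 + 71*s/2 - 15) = s^2 - 11*s + 30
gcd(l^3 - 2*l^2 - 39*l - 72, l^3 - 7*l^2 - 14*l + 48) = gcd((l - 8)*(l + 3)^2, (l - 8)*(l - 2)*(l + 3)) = l^2 - 5*l - 24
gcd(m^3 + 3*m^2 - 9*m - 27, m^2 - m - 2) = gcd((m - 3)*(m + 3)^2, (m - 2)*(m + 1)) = 1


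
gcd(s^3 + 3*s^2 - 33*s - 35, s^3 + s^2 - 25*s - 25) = s^2 - 4*s - 5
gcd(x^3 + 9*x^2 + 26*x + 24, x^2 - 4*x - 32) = x + 4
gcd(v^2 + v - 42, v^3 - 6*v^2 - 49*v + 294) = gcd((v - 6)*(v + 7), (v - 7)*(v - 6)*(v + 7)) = v^2 + v - 42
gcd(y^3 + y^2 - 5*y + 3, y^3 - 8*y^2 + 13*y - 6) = y^2 - 2*y + 1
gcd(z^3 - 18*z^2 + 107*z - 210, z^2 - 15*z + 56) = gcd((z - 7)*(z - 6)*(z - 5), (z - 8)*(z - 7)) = z - 7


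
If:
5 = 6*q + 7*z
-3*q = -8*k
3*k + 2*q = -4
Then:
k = -12/25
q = -32/25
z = 317/175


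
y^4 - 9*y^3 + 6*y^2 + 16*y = y*(y - 8)*(y - 2)*(y + 1)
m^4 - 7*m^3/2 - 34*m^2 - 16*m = m*(m - 8)*(m + 1/2)*(m + 4)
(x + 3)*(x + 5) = x^2 + 8*x + 15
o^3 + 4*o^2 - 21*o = o*(o - 3)*(o + 7)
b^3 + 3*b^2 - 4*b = b*(b - 1)*(b + 4)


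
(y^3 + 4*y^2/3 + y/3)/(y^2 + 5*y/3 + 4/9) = 3*y*(y + 1)/(3*y + 4)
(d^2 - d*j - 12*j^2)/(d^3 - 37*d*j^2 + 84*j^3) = (d + 3*j)/(d^2 + 4*d*j - 21*j^2)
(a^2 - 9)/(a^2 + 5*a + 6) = (a - 3)/(a + 2)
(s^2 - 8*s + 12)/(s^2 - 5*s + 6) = (s - 6)/(s - 3)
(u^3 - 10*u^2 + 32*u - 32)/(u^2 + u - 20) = (u^2 - 6*u + 8)/(u + 5)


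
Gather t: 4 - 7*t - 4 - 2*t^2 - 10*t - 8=-2*t^2 - 17*t - 8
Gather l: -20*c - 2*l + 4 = -20*c - 2*l + 4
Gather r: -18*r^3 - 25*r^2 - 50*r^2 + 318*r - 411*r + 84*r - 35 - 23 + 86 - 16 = -18*r^3 - 75*r^2 - 9*r + 12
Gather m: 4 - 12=-8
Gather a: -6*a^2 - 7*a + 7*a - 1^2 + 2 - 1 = -6*a^2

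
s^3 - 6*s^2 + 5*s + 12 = (s - 4)*(s - 3)*(s + 1)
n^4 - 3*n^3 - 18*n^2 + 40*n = n*(n - 5)*(n - 2)*(n + 4)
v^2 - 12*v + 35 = (v - 7)*(v - 5)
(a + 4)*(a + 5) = a^2 + 9*a + 20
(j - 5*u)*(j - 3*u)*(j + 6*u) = j^3 - 2*j^2*u - 33*j*u^2 + 90*u^3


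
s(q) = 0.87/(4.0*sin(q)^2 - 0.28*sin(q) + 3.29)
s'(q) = 0.87*(-8.0*sin(q)*cos(q) + 0.28*cos(q))/(4.0*sin(q)^2 - 0.28*sin(q) + 3.29)^2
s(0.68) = 0.19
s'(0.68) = -0.15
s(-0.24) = 0.24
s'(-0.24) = 0.14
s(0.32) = 0.24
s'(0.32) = -0.14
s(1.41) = 0.13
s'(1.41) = -0.02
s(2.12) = 0.15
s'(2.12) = 0.08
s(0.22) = 0.25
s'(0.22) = -0.11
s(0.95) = 0.15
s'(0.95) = -0.10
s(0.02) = 0.26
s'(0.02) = 0.01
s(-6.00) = 0.25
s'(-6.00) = -0.13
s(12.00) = 0.19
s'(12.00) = 0.16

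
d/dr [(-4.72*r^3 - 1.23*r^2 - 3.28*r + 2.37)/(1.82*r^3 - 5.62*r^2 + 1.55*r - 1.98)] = (-3.5527136788005e-15*r^5 + 28.765*r^4 - 2.6928*r^3 - 5.2435*r^2 + 31.5096*r + 2.8209)/(3.3124*r^6 - 20.4568*r^5 + 37.2264*r^4 - 24.6292*r^3 + 24.6577*r^2 - 6.138*r + 3.9204)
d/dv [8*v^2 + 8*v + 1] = 16*v + 8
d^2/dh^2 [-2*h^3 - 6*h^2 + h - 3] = -12*h - 12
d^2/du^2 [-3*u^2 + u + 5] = -6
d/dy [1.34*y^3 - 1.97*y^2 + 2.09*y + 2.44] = 4.02*y^2 - 3.94*y + 2.09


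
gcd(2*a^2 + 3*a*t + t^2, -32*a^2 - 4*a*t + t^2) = 1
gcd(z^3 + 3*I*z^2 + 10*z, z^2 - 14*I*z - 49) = 1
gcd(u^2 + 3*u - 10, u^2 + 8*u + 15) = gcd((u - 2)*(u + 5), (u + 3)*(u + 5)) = u + 5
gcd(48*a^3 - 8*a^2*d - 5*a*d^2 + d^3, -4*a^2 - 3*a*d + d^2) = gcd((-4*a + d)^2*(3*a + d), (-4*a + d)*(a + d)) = 4*a - d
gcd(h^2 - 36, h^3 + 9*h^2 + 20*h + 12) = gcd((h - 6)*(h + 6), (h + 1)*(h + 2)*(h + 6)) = h + 6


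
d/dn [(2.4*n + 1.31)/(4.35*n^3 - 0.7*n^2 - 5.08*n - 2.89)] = (-20.88*n^3 - 15.4155*n^2 + 1.834*n - 0.281199999999999)/(18.9225*n^6 - 6.09*n^5 - 43.706*n^4 - 18.031*n^3 + 29.8524*n^2 + 29.3624*n + 8.3521)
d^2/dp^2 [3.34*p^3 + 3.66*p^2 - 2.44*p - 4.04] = 20.04*p + 7.32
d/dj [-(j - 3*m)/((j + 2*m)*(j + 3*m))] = ((j - 3*m)*(j + 2*m) + (j - 3*m)*(j + 3*m) - (j + 2*m)*(j + 3*m))/((j + 2*m)^2*(j + 3*m)^2)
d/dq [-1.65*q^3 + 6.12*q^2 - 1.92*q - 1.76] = -4.95*q^2 + 12.24*q - 1.92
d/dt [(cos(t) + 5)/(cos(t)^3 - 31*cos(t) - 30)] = (2*cos(t) - 5)*sin(t)/((cos(t) - 6)^2*(cos(t) + 1)^2)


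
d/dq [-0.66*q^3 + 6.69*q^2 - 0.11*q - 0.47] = -1.98*q^2 + 13.38*q - 0.11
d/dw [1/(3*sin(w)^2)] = -2*cos(w)/(3*sin(w)^3)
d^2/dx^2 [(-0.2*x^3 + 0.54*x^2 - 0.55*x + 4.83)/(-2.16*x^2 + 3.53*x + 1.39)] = (-8.88178419700125e-16*x^5 + 3.082696*x^3 - 139.048824*x^2 + 233.193144*x - 156.859516)/(10.077696*x^6 - 49.408704*x^5 + 61.29108*x^4 + 19.603855*x^3 - 39.441945*x^2 - 20.460939*x - 2.685619)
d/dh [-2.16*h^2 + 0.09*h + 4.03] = 0.09 - 4.32*h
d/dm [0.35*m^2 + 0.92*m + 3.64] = 0.7*m + 0.92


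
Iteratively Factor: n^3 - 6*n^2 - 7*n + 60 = (n - 5)*(n^2 - n - 12) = (n - 5)*(n + 3)*(n - 4)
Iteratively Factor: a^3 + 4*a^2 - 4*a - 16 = (a + 2)*(a^2 + 2*a - 8) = (a + 2)*(a + 4)*(a - 2)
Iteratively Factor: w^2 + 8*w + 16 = (w + 4)*(w + 4)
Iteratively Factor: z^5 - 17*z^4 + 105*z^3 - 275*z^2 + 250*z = (z - 5)*(z^4 - 12*z^3 + 45*z^2 - 50*z) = (z - 5)*(z - 2)*(z^3 - 10*z^2 + 25*z) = (z - 5)^2*(z - 2)*(z^2 - 5*z) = z*(z - 5)^2*(z - 2)*(z - 5)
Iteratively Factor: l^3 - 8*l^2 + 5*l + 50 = (l - 5)*(l^2 - 3*l - 10) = (l - 5)^2*(l + 2)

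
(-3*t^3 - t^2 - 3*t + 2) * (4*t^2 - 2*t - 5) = -12*t^5 + 2*t^4 + 5*t^3 + 19*t^2 + 11*t - 10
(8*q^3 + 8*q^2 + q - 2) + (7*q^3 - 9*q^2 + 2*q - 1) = 15*q^3 - q^2 + 3*q - 3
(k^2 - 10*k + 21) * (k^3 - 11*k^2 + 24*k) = k^5 - 21*k^4 + 155*k^3 - 471*k^2 + 504*k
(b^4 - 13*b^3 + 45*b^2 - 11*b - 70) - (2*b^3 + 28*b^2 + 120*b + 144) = b^4 - 15*b^3 + 17*b^2 - 131*b - 214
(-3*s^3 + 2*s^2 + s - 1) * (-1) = 3*s^3 - 2*s^2 - s + 1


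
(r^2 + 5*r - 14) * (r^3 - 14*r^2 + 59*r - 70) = r^5 - 9*r^4 - 25*r^3 + 421*r^2 - 1176*r + 980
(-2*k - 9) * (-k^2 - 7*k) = 2*k^3 + 23*k^2 + 63*k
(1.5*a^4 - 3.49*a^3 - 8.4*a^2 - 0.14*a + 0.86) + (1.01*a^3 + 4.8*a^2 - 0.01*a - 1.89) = 1.5*a^4 - 2.48*a^3 - 3.6*a^2 - 0.15*a - 1.03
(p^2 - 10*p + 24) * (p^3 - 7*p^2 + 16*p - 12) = p^5 - 17*p^4 + 110*p^3 - 340*p^2 + 504*p - 288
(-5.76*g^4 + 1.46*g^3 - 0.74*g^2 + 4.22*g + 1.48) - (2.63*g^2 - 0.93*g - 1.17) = -5.76*g^4 + 1.46*g^3 - 3.37*g^2 + 5.15*g + 2.65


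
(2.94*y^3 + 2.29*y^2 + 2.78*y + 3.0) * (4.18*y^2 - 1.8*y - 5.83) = 12.2892*y^5 + 4.2802*y^4 - 9.6418*y^3 - 5.8147*y^2 - 21.6074*y - 17.49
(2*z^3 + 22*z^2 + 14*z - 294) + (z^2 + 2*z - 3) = 2*z^3 + 23*z^2 + 16*z - 297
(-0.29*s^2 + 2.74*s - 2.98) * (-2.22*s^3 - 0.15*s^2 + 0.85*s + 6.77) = 0.6438*s^5 - 6.0393*s^4 + 5.9581*s^3 + 0.8127*s^2 + 16.0168*s - 20.1746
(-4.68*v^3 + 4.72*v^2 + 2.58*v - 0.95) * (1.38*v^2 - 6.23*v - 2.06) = -6.4584*v^5 + 35.67*v^4 - 16.2044*v^3 - 27.1076*v^2 + 0.6037*v + 1.957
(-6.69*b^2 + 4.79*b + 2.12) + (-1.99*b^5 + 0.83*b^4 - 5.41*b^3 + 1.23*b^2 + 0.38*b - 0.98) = -1.99*b^5 + 0.83*b^4 - 5.41*b^3 - 5.46*b^2 + 5.17*b + 1.14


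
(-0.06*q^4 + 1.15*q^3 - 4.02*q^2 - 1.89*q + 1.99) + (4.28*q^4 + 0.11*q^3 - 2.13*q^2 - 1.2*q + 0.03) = 4.22*q^4 + 1.26*q^3 - 6.15*q^2 - 3.09*q + 2.02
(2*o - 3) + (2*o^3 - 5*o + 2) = 2*o^3 - 3*o - 1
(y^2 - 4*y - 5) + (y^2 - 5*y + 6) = 2*y^2 - 9*y + 1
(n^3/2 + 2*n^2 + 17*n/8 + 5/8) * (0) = 0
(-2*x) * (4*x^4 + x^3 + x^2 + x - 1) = -8*x^5 - 2*x^4 - 2*x^3 - 2*x^2 + 2*x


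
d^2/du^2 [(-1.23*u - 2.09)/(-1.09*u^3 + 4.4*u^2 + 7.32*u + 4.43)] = (8.768178*u^5 - 5.59693200000001*u^4 - 93.124792*u^3 + 213.99186*u^2 + 320.589258*u + 62.725976)/(1.295029*u^9 - 15.68292*u^8 + 37.216524*u^7 + 109.666471*u^6 - 122.453472*u^5 - 752.505576*u^4 - 1184.138385*u^3 - 971.158776*u^2 - 430.962804*u - 86.938307)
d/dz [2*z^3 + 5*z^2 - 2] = 2*z*(3*z + 5)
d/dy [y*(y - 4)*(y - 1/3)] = 3*y^2 - 26*y/3 + 4/3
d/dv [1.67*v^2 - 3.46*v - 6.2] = 3.34*v - 3.46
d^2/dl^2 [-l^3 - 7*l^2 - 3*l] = -6*l - 14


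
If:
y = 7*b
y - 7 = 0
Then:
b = 1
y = 7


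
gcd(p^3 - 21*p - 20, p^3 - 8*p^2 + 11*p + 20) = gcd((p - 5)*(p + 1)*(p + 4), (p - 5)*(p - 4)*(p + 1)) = p^2 - 4*p - 5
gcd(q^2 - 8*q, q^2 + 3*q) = q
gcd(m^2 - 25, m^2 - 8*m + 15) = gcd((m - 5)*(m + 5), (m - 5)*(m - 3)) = m - 5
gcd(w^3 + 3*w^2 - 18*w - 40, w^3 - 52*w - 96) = w + 2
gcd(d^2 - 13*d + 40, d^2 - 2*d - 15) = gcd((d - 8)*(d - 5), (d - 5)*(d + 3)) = d - 5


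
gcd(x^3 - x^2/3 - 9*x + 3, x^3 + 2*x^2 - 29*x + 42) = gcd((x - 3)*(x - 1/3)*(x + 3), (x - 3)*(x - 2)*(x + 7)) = x - 3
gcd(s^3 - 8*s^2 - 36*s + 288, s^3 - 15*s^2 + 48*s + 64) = s - 8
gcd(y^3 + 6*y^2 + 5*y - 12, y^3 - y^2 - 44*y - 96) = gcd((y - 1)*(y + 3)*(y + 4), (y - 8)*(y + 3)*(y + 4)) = y^2 + 7*y + 12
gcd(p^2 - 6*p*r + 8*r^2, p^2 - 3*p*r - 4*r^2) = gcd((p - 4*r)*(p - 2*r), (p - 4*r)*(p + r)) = p - 4*r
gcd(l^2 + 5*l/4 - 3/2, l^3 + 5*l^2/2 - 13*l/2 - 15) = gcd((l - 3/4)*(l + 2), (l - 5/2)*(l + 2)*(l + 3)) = l + 2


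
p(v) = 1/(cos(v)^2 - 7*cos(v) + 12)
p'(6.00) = 0.04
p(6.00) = 0.16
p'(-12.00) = -0.06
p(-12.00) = 0.15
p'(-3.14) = 0.00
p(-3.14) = 0.05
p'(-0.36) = 0.05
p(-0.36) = 0.16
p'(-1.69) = 0.04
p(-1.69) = 0.08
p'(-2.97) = 0.00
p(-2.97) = 0.05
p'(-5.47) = -0.07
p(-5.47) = 0.13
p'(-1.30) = 0.06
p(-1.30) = 0.10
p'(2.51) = -0.02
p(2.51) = 0.05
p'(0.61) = -0.06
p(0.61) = 0.14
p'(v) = (2*sin(v)*cos(v) - 7*sin(v))/(cos(v)^2 - 7*cos(v) + 12)^2 = (2*cos(v) - 7)*sin(v)/(cos(v)^2 - 7*cos(v) + 12)^2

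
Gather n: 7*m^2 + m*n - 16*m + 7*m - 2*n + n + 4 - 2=7*m^2 - 9*m + n*(m - 1) + 2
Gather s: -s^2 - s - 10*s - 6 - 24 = -s^2 - 11*s - 30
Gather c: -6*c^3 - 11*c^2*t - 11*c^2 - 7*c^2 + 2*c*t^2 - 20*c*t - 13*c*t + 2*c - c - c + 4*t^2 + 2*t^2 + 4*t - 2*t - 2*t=-6*c^3 + c^2*(-11*t - 18) + c*(2*t^2 - 33*t) + 6*t^2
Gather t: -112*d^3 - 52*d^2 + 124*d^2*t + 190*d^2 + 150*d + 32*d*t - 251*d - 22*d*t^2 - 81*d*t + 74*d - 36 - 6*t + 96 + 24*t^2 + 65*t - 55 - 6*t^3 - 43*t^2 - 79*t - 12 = -112*d^3 + 138*d^2 - 27*d - 6*t^3 + t^2*(-22*d - 19) + t*(124*d^2 - 49*d - 20) - 7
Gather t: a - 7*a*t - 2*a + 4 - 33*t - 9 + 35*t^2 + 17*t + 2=-a + 35*t^2 + t*(-7*a - 16) - 3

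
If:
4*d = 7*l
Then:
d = 7*l/4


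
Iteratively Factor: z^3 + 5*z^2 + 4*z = (z + 4)*(z^2 + z) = z*(z + 4)*(z + 1)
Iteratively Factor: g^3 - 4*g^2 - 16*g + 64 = (g + 4)*(g^2 - 8*g + 16) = (g - 4)*(g + 4)*(g - 4)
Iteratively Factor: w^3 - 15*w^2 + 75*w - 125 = (w - 5)*(w^2 - 10*w + 25) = (w - 5)^2*(w - 5)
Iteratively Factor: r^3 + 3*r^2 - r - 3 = (r + 3)*(r^2 - 1) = (r + 1)*(r + 3)*(r - 1)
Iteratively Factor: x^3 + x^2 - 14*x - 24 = (x + 3)*(x^2 - 2*x - 8) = (x - 4)*(x + 3)*(x + 2)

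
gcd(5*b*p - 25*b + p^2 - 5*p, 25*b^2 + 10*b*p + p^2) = 5*b + p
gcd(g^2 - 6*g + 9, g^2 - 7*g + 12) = g - 3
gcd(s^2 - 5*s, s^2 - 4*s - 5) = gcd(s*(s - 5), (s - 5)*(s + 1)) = s - 5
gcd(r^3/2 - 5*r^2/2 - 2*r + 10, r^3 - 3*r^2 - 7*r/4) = 1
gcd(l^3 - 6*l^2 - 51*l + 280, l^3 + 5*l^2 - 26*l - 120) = l - 5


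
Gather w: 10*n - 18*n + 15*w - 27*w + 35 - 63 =-8*n - 12*w - 28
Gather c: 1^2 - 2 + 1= 0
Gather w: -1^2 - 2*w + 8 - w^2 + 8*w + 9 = -w^2 + 6*w + 16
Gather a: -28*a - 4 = -28*a - 4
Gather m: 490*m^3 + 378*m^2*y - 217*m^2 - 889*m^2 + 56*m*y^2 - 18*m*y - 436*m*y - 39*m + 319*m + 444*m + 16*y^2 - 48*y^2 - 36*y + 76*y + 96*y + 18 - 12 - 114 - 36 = 490*m^3 + m^2*(378*y - 1106) + m*(56*y^2 - 454*y + 724) - 32*y^2 + 136*y - 144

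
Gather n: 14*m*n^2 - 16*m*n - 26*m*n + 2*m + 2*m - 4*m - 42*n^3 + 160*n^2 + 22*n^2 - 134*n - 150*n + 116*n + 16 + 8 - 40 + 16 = -42*n^3 + n^2*(14*m + 182) + n*(-42*m - 168)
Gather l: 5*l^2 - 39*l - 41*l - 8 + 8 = 5*l^2 - 80*l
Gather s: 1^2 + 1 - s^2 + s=-s^2 + s + 2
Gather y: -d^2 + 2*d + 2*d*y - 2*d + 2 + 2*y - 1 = -d^2 + y*(2*d + 2) + 1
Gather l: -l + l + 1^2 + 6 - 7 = 0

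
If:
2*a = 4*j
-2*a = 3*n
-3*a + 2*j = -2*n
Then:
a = 0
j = 0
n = 0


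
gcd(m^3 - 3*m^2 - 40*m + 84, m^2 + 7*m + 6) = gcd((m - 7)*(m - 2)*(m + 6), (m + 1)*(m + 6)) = m + 6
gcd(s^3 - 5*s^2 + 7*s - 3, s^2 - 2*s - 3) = s - 3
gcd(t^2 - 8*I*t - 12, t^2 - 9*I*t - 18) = t - 6*I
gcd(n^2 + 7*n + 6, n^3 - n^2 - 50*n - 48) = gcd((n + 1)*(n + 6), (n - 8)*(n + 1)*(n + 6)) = n^2 + 7*n + 6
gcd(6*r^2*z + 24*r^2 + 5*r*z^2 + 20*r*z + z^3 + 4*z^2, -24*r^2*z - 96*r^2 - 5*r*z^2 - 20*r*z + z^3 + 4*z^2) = 3*r*z + 12*r + z^2 + 4*z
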